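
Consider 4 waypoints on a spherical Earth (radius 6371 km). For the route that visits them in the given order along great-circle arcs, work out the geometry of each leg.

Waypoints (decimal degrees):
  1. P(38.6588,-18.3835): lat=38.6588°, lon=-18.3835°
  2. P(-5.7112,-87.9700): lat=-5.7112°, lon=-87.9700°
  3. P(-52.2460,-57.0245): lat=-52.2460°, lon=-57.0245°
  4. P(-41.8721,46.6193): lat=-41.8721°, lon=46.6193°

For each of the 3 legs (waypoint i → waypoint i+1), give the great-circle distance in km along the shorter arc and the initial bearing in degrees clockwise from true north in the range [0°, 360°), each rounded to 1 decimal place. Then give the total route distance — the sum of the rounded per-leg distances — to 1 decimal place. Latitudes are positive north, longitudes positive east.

Leg 1: φ1=0.6747233, φ2=-0.0996792, Δφ=-0.7744026, Δλ=-1.2145135 rad; a=sin²(Δφ/2)+cosφ1·cosφ2·sin²(Δλ/2)=0.3955756832; c=2·atan2(√a, √(1-a))=1.360398844; dist=6371·c=8667.101 ≈ 8667.1 km; running total=8667.1 km
Leg 1 bearing: y=sinΔλ·cosφ2=-0.93254770, x=cosφ1·sinφ2-sinφ1·cosφ2·cosΔλ=-0.29451152; θ=atan2(y, x)=-107.5268° <0 so +360° → 252.4732° ≈ 252.5°
Leg 2: φ1=-0.0996792, φ2=-0.9118647, Δφ=-0.8121855, Δλ=0.5401009 rad; a=sin²(Δφ/2)+cosφ1·cosφ2·sin²(Δλ/2)=0.1994031613; c=2·atan2(√a, √(1-a))=0.925802285; dist=6371·c=5898.286 ≈ 5898.3 km; running total=14565.4 km
Leg 2 bearing: y=sinΔλ·cosφ2=0.31484429, x=cosφ1·sinφ2-sinφ1·cosφ2·cosΔλ=-0.73446527; θ=atan2(y, x)=156.7966° ≈ 156.8°
Leg 3: φ1=-0.9118647, φ2=-0.7308060, Δφ=0.1810587, Δλ=1.8089256 rad; a=sin²(Δφ/2)+cosφ1·cosφ2·sin²(Δλ/2)=0.2899058875; c=2·atan2(√a, √(1-a))=1.137143592; dist=6371·c=7244.742 ≈ 7244.7 km; running total=21810.1 km
Leg 3 bearing: y=sinΔλ·cosφ2=0.72362373, x=cosφ1·sinφ2-sinφ1·cosφ2·cosΔλ=-0.54754959; θ=atan2(y, x)=127.1140° ≈ 127.1°

Leg 1: dist=8667.1 km, bearing=252.5°
Leg 2: dist=5898.3 km, bearing=156.8°
Leg 3: dist=7244.7 km, bearing=127.1°
Total: 21810.1 km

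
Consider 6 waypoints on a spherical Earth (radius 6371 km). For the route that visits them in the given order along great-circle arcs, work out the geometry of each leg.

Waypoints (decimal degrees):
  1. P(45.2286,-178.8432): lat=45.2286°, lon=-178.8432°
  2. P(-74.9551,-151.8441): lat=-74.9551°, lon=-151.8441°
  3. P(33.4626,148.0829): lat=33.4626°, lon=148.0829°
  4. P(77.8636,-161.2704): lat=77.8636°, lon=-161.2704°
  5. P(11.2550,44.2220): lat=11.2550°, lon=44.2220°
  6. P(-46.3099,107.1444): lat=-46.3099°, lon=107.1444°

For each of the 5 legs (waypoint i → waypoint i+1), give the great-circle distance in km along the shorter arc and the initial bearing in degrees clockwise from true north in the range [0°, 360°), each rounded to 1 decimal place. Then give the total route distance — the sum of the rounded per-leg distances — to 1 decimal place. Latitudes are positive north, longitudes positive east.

Leg 1: dist=13511.7 km, bearing=172.1°
Leg 2: dist=12800.3 km, bearing=307.0°
Leg 3: dist=5497.1 km, bearing=12.4°
Leg 4: dist=9977.7 km, bearing=335.0°
Leg 5: dist=8936.9 km, bearing=141.4°
Total: 50723.7 km

Leg 1: φ1=0.7893880, φ2=-1.3082133, Δφ=-2.0976013, Δλ=0.4712232 rad; a=sin²(Δφ/2)+cosφ1·cosφ2·sin²(Δλ/2)=0.7613491456; c=2·atan2(√a, √(1-a))=2.120809303; dist=6371·c=13511.676 ≈ 13511.7 km; running total=13511.7 km
Leg 1 bearing: y=sinΔλ·cosφ2=0.11784137, x=cosφ1·sinφ2-sinφ1·cosφ2·cosΔλ=-0.84433400; θ=atan2(y, x)=172.0547° ≈ 172.1°
Leg 2: φ1=-1.3082133, φ2=0.5840325, Δφ=1.8922458, Δλ=5.2347137 rad; a=sin²(Δφ/2)+cosφ1·cosφ2·sin²(Δλ/2)=0.7122281273; c=2·atan2(√a, √(1-a))=2.009157602; dist=6371·c=12800.343 ≈ 12800.3 km; running total=26312.0 km
Leg 2 bearing: y=sinΔλ·cosφ2=-0.72300903, x=cosφ1·sinφ2-sinφ1·cosφ2·cosΔλ=0.54506406; θ=atan2(y, x)=-52.9880° <0 so +360° → 307.0120° ≈ 307.0°
Leg 3: φ1=0.5840325, φ2=1.3589762, Δφ=0.7749436, Δλ=-5.3992336 rad; a=sin²(Δφ/2)+cosφ1·cosφ2·sin²(Δλ/2)=0.1748576211; c=2·atan2(√a, √(1-a))=0.862837116; dist=6371·c=5497.135 ≈ 5497.1 km; running total=31809.1 km
Leg 3 bearing: y=sinΔλ·cosφ2=0.16256799, x=cosφ1·sinφ2-sinφ1·cosφ2·cosΔλ=0.74209257; θ=atan2(y, x)=12.3564° ≈ 12.4°
Leg 4: φ1=1.3589762, φ2=0.1964368, Δφ=-1.1625394, Δλ=3.5865190 rad; a=sin²(Δφ/2)+cosφ1·cosφ2·sin²(Δλ/2)=0.4976539660; c=2·atan2(√a, √(1-a))=1.566104242; dist=6371·c=9977.650 ≈ 9977.7 km; running total=41786.8 km
Leg 4 bearing: y=sinΔλ·cosφ2=-0.42211419, x=cosφ1·sinφ2-sinφ1·cosφ2·cosΔλ=0.90653053; θ=atan2(y, x)=-24.9684° <0 so +360° → 335.0316° ≈ 335.0°
Leg 5: φ1=0.1964368, φ2=-0.8082602, Δφ=-1.0046970, Δλ=1.0982031 rad; a=sin²(Δφ/2)+cosφ1·cosφ2·sin²(Δλ/2)=0.4163727481; c=2·atan2(√a, √(1-a))=1.402752042; dist=6371·c=8936.933 ≈ 8936.9 km; running total=50723.7 km
Leg 5 bearing: y=sinΔλ·cosφ2=0.61504413, x=cosφ1·sinφ2-sinφ1·cosφ2·cosΔλ=-0.77054958; θ=atan2(y, x)=141.4035° ≈ 141.4°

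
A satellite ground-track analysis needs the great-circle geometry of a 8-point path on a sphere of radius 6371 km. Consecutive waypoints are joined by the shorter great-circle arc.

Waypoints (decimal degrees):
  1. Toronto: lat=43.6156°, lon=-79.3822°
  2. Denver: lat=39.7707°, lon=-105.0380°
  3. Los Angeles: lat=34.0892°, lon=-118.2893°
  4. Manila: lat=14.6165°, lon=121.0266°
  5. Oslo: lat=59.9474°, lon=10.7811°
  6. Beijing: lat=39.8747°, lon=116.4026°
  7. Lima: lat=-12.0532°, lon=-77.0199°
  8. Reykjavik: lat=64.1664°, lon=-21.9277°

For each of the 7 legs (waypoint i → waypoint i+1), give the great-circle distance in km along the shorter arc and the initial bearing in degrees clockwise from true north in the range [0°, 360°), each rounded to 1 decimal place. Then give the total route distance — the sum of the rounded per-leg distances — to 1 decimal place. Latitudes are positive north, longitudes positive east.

Leg 1: dist=2163.6 km, bearing=267.5°
Leg 2: dist=1334.6 km, bearing=245.9°
Leg 3: dist=11732.8 km, bearing=300.3°
Leg 4: dist=9684.2 km, bearing=331.9°
Leg 5: dist=7023.6 km, bearing=55.9°
Leg 6: dist=16652.3 km, bearing=26.8°
Leg 7: dist=9651.1 km, bearing=21.0°
Total: 58242.2 km

Leg 1: φ1=0.7612358, φ2=0.6941297, Δφ=-0.0671062, Δλ=-0.4477782 rad; a=sin²(Δφ/2)+cosφ1·cosφ2·sin²(Δλ/2)=0.0285558189; c=2·atan2(√a, √(1-a))=0.339598867; dist=6371·c=2163.584 ≈ 2163.6 km; running total=2163.6 km
Leg 1 bearing: y=sinΔλ·cosφ2=-0.33278066, x=cosφ1·sinφ2-sinφ1·cosφ2·cosΔλ=-0.01478403; θ=atan2(y, x)=-92.5437° <0 so +360° → 267.4563° ≈ 267.5°
Leg 2: φ1=0.6941297, φ2=0.5949688, Δφ=-0.0991609, Δλ=-0.2312788 rad; a=sin²(Δφ/2)+cosφ1·cosφ2·sin²(Δλ/2)=0.0109304092; c=2·atan2(√a, √(1-a))=0.209480000; dist=6371·c=1334.597 ≈ 1334.6 km; running total=3498.2 km
Leg 2 bearing: y=sinΔλ·cosφ2=-0.18983426, x=cosφ1·sinφ2-sinφ1·cosφ2·cosΔλ=-0.08489225; θ=atan2(y, x)=-114.0938° <0 so +360° → 245.9062° ≈ 245.9°
Leg 3: φ1=0.5949688, φ2=0.2551061, Δφ=-0.3398627, Δλ=4.1768504 rad; a=sin²(Δφ/2)+cosφ1·cosφ2·sin²(Δλ/2)=0.6337512820; c=2·atan2(√a, √(1-a))=1.841596530; dist=6371·c=11732.811 ≈ 11732.8 km; running total=15231.0 km
Leg 3 bearing: y=sinΔλ·cosφ2=-0.83216154, x=cosφ1·sinφ2-sinφ1·cosφ2·cosΔλ=0.48574639; θ=atan2(y, x)=-59.7272° <0 so +360° → 300.2728° ≈ 300.3°
Leg 4: φ1=0.2551061, φ2=1.0462795, Δφ=0.7911735, Δλ=-1.9241470 rad; a=sin²(Δφ/2)+cosφ1·cosφ2·sin²(Δλ/2)=0.4746321871; c=2·atan2(√a, √(1-a))=1.520038909; dist=6371·c=9684.168 ≈ 9684.2 km; running total=24915.2 km
Leg 4 bearing: y=sinΔλ·cosφ2=-0.46985499, x=cosφ1·sinφ2-sinφ1·cosφ2·cosΔλ=0.88128439; θ=atan2(y, x)=-28.0642° <0 so +360° → 331.9358° ≈ 331.9°
Leg 5: φ1=1.0462795, φ2=0.6959448, Δφ=-0.3503347, Δλ=1.8434429 rad; a=sin²(Δφ/2)+cosφ1·cosφ2·sin²(Δλ/2)=0.2742851196; c=2·atan2(√a, √(1-a))=1.102429316; dist=6371·c=7023.577 ≈ 7023.6 km; running total=31938.8 km
Leg 5 bearing: y=sinΔλ·cosφ2=0.73910000, x=cosφ1·sinφ2-sinφ1·cosφ2·cosΔλ=0.49994236; θ=atan2(y, x)=55.9248° ≈ 55.9°
Leg 6: φ1=0.6959448, φ2=-0.2103680, Δφ=-0.9063128, Δλ=-3.3758595 rad; a=sin²(Δφ/2)+cosφ1·cosφ2·sin²(Δλ/2)=0.9319525218; c=2·atan2(√a, √(1-a))=2.613768606; dist=6371·c=16652.320 ≈ 16652.3 km; running total=48591.1 km
Leg 6 bearing: y=sinΔλ·cosφ2=0.22701239, x=cosφ1·sinφ2-sinφ1·cosφ2·cosΔλ=0.44959254; θ=atan2(y, x)=26.7905° ≈ 26.8°
Leg 7: φ1=-0.2103680, φ2=1.1199149, Δφ=1.3302830, Δλ=0.9615403 rad; a=sin²(Δφ/2)+cosφ1·cosφ2·sin²(Δλ/2)=0.4720411067; c=2·atan2(√a, √(1-a))=1.514849359; dist=6371·c=9651.105 ≈ 9651.1 km; running total=58242.2 km
Leg 7 bearing: y=sinΔλ·cosφ2=0.35735462, x=cosφ1·sinφ2-sinφ1·cosφ2·cosΔλ=0.93229334; θ=atan2(y, x)=20.9722° ≈ 21.0°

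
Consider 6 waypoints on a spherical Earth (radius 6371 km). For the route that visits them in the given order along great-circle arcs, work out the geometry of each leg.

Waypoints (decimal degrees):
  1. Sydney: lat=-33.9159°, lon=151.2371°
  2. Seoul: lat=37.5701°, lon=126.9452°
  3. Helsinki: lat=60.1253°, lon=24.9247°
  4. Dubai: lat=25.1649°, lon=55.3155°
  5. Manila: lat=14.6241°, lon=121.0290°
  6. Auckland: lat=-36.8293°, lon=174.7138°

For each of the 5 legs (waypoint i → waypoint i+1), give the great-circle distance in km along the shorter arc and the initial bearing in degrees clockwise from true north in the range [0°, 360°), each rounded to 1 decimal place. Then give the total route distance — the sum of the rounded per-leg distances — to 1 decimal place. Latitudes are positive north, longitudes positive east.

Leg 1: φ1=-0.5919441, φ2=0.6557219, Δφ=1.2476661, Δλ=-0.4239736 rad; a=sin²(Δφ/2)+cosφ1·cosφ2·sin²(Δλ/2)=0.3703500065; c=2·atan2(√a, √(1-a))=1.308498998; dist=6371·c=8336.447 ≈ 8336.4 km; running total=8336.4 km
Leg 1 bearing: y=sinΔλ·cosφ2=-0.32606742, x=cosφ1·sinφ2-sinφ1·cosφ2·cosΔλ=0.90908941; θ=atan2(y, x)=-19.7316° <0 so +360° → 340.2684° ≈ 340.3°
Leg 2: φ1=0.6557219, φ2=1.0493844, Δφ=0.3936625, Δλ=-1.7805936 rad; a=sin²(Δφ/2)+cosφ1·cosφ2·sin²(Δλ/2)=0.2767567870; c=2·atan2(√a, √(1-a))=1.107961553; dist=6371·c=7058.823 ≈ 7058.8 km; running total=15395.2 km
Leg 2 bearing: y=sinΔλ·cosφ2=-0.48718303, x=cosφ1·sinφ2-sinφ1·cosφ2·cosΔλ=0.75053486; θ=atan2(y, x)=-32.9882° <0 so +360° → 327.0118° ≈ 327.0°
Leg 3: φ1=1.0493844, φ2=0.4392104, Δφ=-0.6101741, Δλ=0.5304195 rad; a=sin²(Δφ/2)+cosφ1·cosφ2·sin²(Δλ/2)=0.1211989354; c=2·atan2(√a, √(1-a))=0.711164764; dist=6371·c=4530.831 ≈ 4530.8 km; running total=19926.0 km
Leg 3 bearing: y=sinΔλ·cosφ2=0.45787959, x=cosφ1·sinφ2-sinφ1·cosφ2·cosΔλ=-0.46517233; θ=atan2(y, x)=135.4527° ≈ 135.5°
Leg 4: φ1=0.4392104, φ2=0.2552387, Δφ=-0.1839717, Δλ=1.1469169 rad; a=sin²(Δφ/2)+cosφ1·cosφ2·sin²(Δλ/2)=0.2662193470; c=2·atan2(√a, √(1-a))=1.084266395; dist=6371·c=6907.861 ≈ 6907.9 km; running total=26833.9 km
Leg 4 bearing: y=sinΔλ·cosφ2=0.88197039, x=cosφ1·sinφ2-sinφ1·cosφ2·cosΔλ=0.05928449; θ=atan2(y, x)=86.1545° ≈ 86.2°
Leg 5: φ1=0.2552387, φ2=-0.6427925, Δφ=-0.8980312, Δλ=0.9369765 rad; a=sin²(Δφ/2)+cosφ1·cosφ2·sin²(Δλ/2)=0.3463333351; c=2·atan2(√a, √(1-a))=1.258406863; dist=6371·c=8017.310 ≈ 8017.3 km; running total=34851.2 km
Leg 5 bearing: y=sinΔλ·cosφ2=0.64495936, x=cosφ1·sinφ2-sinφ1·cosφ2·cosΔλ=-0.69969540; θ=atan2(y, x)=137.3310° ≈ 137.3°

Leg 1: dist=8336.4 km, bearing=340.3°
Leg 2: dist=7058.8 km, bearing=327.0°
Leg 3: dist=4530.8 km, bearing=135.5°
Leg 4: dist=6907.9 km, bearing=86.2°
Leg 5: dist=8017.3 km, bearing=137.3°
Total: 34851.2 km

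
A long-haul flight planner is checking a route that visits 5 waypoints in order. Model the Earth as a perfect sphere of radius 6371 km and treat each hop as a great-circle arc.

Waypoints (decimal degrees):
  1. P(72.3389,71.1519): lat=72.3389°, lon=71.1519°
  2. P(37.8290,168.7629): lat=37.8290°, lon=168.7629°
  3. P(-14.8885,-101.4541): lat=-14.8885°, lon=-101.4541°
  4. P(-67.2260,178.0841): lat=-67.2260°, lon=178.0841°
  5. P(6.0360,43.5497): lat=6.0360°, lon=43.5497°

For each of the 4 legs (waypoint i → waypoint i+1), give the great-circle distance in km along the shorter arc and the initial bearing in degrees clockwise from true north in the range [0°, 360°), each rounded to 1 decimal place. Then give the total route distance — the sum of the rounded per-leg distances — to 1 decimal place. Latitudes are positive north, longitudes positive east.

Leg 1: dist=6277.0 km, bearing=69.9°
Leg 2: dist=10997.1 km, bearing=102.0°
Leg 3: dist=8073.7 km, bearing=203.6°
Leg 4: dist=12401.2 km, bearing=229.6°
Total: 37749.0 km

Leg 1: φ1=1.2625520, φ2=0.6602406, Δφ=-0.6023114, Δλ=1.7036333 rad; a=sin²(Δφ/2)+cosφ1·cosφ2·sin²(Δλ/2)=0.2236688005; c=2·atan2(√a, √(1-a))=0.985240857; dist=6371·c=6276.969 ≈ 6277.0 km; running total=6277.0 km
Leg 1 bearing: y=sinΔλ·cosφ2=0.78288626, x=cosφ1·sinφ2-sinφ1·cosφ2·cosΔλ=0.28575054; θ=atan2(y, x)=69.9481° ≈ 69.9°
Leg 2: φ1=0.6602406, φ2=-0.2598533, Δφ=-0.9200939, Δλ=-4.7161763 rad; a=sin²(Δφ/2)+cosφ1·cosφ2·sin²(Δλ/2)=0.5773456811; c=2·atan2(√a, √(1-a))=1.726111374; dist=6371·c=10997.056 ≈ 10997.1 km; running total=17274.1 km
Leg 2 bearing: y=sinΔλ·cosφ2=0.96642074, x=cosφ1·sinφ2-sinφ1·cosφ2·cosΔλ=-0.20518660; θ=atan2(y, x)=101.9868° ≈ 102.0°
Leg 3: φ1=-0.2598533, φ2=-1.1733150, Δφ=-0.9134617, Δλ=4.8788620 rad; a=sin²(Δφ/2)+cosφ1·cosφ2·sin²(Δλ/2)=0.3505509361; c=2·atan2(√a, √(1-a))=1.267258539; dist=6371·c=8073.704 ≈ 8073.7 km; running total=25347.8 km
Leg 3 bearing: y=sinΔλ·cosφ2=-0.38174573, x=cosφ1·sinφ2-sinφ1·cosφ2·cosΔλ=-0.87460283; θ=atan2(y, x)=-156.4197° <0 so +360° → 203.5803° ≈ 203.6°
Leg 4: φ1=-1.1733150, φ2=0.1053481, Δφ=1.2786631, Δλ=-2.3480682 rad; a=sin²(Δφ/2)+cosφ1·cosφ2·sin²(Δλ/2)=0.6834680424; c=2·atan2(√a, √(1-a))=1.946509539; dist=6371·c=12401.212 ≈ 12401.2 km; running total=37749.0 km
Leg 4 bearing: y=sinΔλ·cosφ2=-0.70887759, x=cosφ1·sinφ2-sinφ1·cosφ2·cosΔλ=-0.60237071; θ=atan2(y, x)=-130.3563° <0 so +360° → 229.6437° ≈ 229.6°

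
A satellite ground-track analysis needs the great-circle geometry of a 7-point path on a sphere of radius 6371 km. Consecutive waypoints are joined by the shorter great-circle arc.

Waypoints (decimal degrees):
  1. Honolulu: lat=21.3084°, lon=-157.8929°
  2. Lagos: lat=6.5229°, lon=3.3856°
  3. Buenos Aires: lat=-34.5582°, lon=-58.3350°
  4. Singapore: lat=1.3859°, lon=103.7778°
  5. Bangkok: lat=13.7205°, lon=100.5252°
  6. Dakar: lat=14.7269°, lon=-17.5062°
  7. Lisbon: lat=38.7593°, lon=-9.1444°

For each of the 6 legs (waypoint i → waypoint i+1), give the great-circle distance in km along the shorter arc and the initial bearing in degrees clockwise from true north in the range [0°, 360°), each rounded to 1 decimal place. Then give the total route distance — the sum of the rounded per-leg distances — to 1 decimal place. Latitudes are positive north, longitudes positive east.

Leg 1: dist=16307.0 km, bearing=35.5°
Leg 2: dist=7910.7 km, bearing=230.0°
Leg 3: dist=15886.0 km, bearing=149.4°
Leg 4: dist=1417.4 km, bearing=345.5°
Leg 5: dist=12499.6 km, bearing=292.6°
Leg 6: dist=2795.1 km, bearing=15.5°
Total: 56815.8 km

Leg 1: φ1=0.3719017, φ2=0.1138461, Δφ=-0.2580557, Δλ=2.8148408 rad; a=sin²(Δφ/2)+cosφ1·cosφ2·sin²(Δλ/2)=0.9176760517; c=2·atan2(√a, √(1-a))=2.559569320; dist=6371·c=16307.016 ≈ 16307.0 km; running total=16307.0 km
Leg 1 bearing: y=sinΔλ·cosφ2=0.31889063, x=cosφ1·sinφ2-sinφ1·cosφ2·cosΔλ=0.44776739; θ=atan2(y, x)=35.4577° ≈ 35.5°
Leg 2: φ1=0.1138461, φ2=-0.6031544, Δφ=-0.7170005, Δλ=-1.0772277 rad; a=sin²(Δφ/2)+cosφ1·cosφ2·sin²(Δλ/2)=0.3383949833; c=2·atan2(√a, √(1-a))=1.241676699; dist=6371·c=7910.722 ≈ 7910.7 km; running total=24217.7 km
Leg 2 bearing: y=sinΔλ·cosφ2=-0.72525782, x=cosφ1·sinφ2-sinφ1·cosφ2·cosΔλ=-0.60789503; θ=atan2(y, x)=-129.9690° <0 so +360° → 230.0310° ≈ 230.0°
Leg 3: φ1=-0.6031544, φ2=0.0241885, Δφ=0.6273429, Δλ=2.8294021 rad; a=sin²(Δφ/2)+cosφ1·cosφ2·sin²(Δλ/2)=0.8986163316; c=2·atan2(√a, √(1-a))=2.493493396; dist=6371·c=15886.046 ≈ 15886.0 km; running total=40103.7 km
Leg 3 bearing: y=sinΔλ·cosφ2=0.30705417, x=cosφ1·sinφ2-sinφ1·cosφ2·cosΔλ=-0.51974784; θ=atan2(y, x)=149.4265° ≈ 149.4°
Leg 4: φ1=0.0241885, φ2=0.2394679, Δφ=0.2152794, Δλ=-0.0567686 rad; a=sin²(Δφ/2)+cosφ1·cosφ2·sin²(Δλ/2)=0.0123238632; c=2·atan2(√a, √(1-a))=0.222484377; dist=6371·c=1417.448 ≈ 1417.4 km; running total=41521.1 km
Leg 4 bearing: y=sinΔλ·cosφ2=-0.05511903, x=cosφ1·sinφ2-sinφ1·cosφ2·cosΔλ=0.21365822; θ=atan2(y, x)=-14.4656° <0 so +360° → 345.5344° ≈ 345.5°
Leg 5: φ1=0.2394679, φ2=0.2570329, Δφ=0.0175650, Δλ=-2.0600366 rad; a=sin²(Δφ/2)+cosφ1·cosφ2·sin²(Δλ/2)=0.6906256138; c=2·atan2(√a, √(1-a))=1.961945698; dist=6371·c=12499.556 ≈ 12499.6 km; running total=54020.7 km
Leg 5 bearing: y=sinΔλ·cosφ2=-0.85369249, x=cosφ1·sinφ2-sinφ1·cosφ2·cosΔλ=0.35476280; θ=atan2(y, x)=-67.4340° <0 so +360° → 292.5660° ≈ 292.6°
Leg 6: φ1=0.2570329, φ2=0.6764774, Δφ=0.4194445, Δλ=0.1459409 rad; a=sin²(Δφ/2)+cosφ1·cosφ2·sin²(Δλ/2)=0.0473509229; c=2·atan2(√a, √(1-a))=0.438715222; dist=6371·c=2795.055 ≈ 2795.1 km; running total=56815.8 km
Leg 6 bearing: y=sinΔλ·cosφ2=0.11339870, x=cosφ1·sinφ2-sinφ1·cosφ2·cosΔλ=0.40936046; θ=atan2(y, x)=15.4835° ≈ 15.5°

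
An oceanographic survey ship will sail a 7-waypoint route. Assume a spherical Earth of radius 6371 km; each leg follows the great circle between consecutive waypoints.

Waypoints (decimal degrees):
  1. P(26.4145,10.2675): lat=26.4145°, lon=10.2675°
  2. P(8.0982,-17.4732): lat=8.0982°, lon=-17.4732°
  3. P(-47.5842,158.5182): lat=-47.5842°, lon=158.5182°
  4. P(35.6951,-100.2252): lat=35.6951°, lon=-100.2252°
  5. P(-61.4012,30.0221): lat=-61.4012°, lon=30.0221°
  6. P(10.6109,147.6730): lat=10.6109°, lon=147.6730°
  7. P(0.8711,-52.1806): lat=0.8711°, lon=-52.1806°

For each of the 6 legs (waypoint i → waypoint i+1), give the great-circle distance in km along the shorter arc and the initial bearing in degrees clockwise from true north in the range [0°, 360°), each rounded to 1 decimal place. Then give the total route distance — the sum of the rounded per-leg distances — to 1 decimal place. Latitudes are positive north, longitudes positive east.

Leg 1: φ1=0.4610200, φ2=0.1413403, Δφ=-0.3196797, Δλ=-0.4841666 rad; a=sin²(Δφ/2)+cosφ1·cosφ2·sin²(Δλ/2)=0.0762873553; c=2·atan2(√a, √(1-a))=0.559679544; dist=6371·c=3565.718 ≈ 3565.7 km; running total=3565.7 km
Leg 1 bearing: y=sinΔλ·cosφ2=-0.46082923, x=cosφ1·sinφ2-sinφ1·cosφ2·cosΔλ=-0.26364142; θ=atan2(y, x)=-119.7740° <0 so +360° → 240.2260° ≈ 240.2°
Leg 2: φ1=0.1413403, φ2=-0.8305010, Δφ=-0.9718412, Δλ=3.0716294 rad; a=sin²(Δφ/2)+cosφ1·cosφ2·sin²(Δλ/2)=0.8850731530; c=2·atan2(√a, √(1-a))=2.449866814; dist=6371·c=15608.101 ≈ 15608.1 km; running total=19173.8 km
Leg 2 bearing: y=sinΔλ·cosφ2=0.04715216, x=cosφ1·sinφ2-sinφ1·cosφ2·cosΔλ=-0.63612211; θ=atan2(y, x)=175.7607° ≈ 175.8°
Leg 3: φ1=-0.8305010, φ2=0.6229970, Δφ=1.4534980, Δλ=-4.5159242 rad; a=sin²(Δφ/2)+cosφ1·cosφ2·sin²(Δλ/2)=0.7688447600; c=2·atan2(√a, √(1-a))=2.138490716; dist=6371·c=13624.324 ≈ 13624.3 km; running total=32798.1 km
Leg 3 bearing: y=sinΔλ·cosφ2=0.79651026, x=cosφ1·sinφ2-sinφ1·cosφ2·cosΔλ=0.27651653; θ=atan2(y, x)=70.8550° ≈ 70.9°
Leg 4: φ1=0.6229970, φ2=-1.0716531, Δφ=-1.6946501, Δλ=2.2732442 rad; a=sin²(Δφ/2)+cosφ1·cosφ2·sin²(Δλ/2)=0.8817243601; c=2·atan2(√a, √(1-a))=2.439432385; dist=6371·c=15541.624 ≈ 15541.6 km; running total=48339.7 km
Leg 4 bearing: y=sinΔλ·cosφ2=0.36535371, x=cosφ1·sinφ2-sinφ1·cosφ2·cosΔλ=-0.53259996; θ=atan2(y, x)=145.5506° ≈ 145.6°
Leg 5: φ1=-1.0716531, φ2=0.1851951, Δφ=1.2568482, Δλ=2.0533956 rad; a=sin²(Δφ/2)+cosφ1·cosφ2·sin²(Δλ/2)=0.6900089326; c=2·atan2(√a, √(1-a))=1.960611937; dist=6371·c=12491.059 ≈ 12491.1 km; running total=60830.8 km
Leg 5 bearing: y=sinΔλ·cosφ2=0.87064491, x=cosφ1·sinφ2-sinφ1·cosφ2·cosΔλ=-0.31235214; θ=atan2(y, x)=109.7359° ≈ 109.7°
Leg 6: φ1=0.1851951, φ2=0.0152036, Δφ=-0.1699916, Δλ=-3.4881033 rad; a=sin²(Δφ/2)+cosφ1·cosφ2·sin²(Δλ/2)=0.9607869276; c=2·atan2(√a, √(1-a))=2.742911704; dist=6371·c=17475.090 ≈ 17475.1 km; running total=78305.9 km
Leg 6 bearing: y=sinΔλ·cosφ2=0.33957871, x=cosφ1·sinφ2-sinφ1·cosφ2·cosΔλ=0.18811679; θ=atan2(y, x)=61.0148° ≈ 61.0°

Leg 1: dist=3565.7 km, bearing=240.2°
Leg 2: dist=15608.1 km, bearing=175.8°
Leg 3: dist=13624.3 km, bearing=70.9°
Leg 4: dist=15541.6 km, bearing=145.6°
Leg 5: dist=12491.1 km, bearing=109.7°
Leg 6: dist=17475.1 km, bearing=61.0°
Total: 78305.9 km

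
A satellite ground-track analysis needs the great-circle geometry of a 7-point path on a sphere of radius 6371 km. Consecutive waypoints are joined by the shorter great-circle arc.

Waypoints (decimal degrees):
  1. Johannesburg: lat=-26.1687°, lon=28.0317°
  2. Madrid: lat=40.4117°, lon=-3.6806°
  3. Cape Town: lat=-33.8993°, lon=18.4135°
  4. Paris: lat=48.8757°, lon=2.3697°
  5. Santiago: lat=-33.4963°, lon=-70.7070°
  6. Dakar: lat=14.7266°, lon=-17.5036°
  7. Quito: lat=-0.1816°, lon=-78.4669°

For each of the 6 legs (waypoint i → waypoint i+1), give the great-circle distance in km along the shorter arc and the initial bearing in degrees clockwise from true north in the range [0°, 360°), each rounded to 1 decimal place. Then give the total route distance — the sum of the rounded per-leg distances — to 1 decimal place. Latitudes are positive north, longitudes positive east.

Leg 1: φ1=-0.4567300, φ2=0.7053172, Δφ=1.1620472, Δλ=-0.5534840 rad; a=sin²(Δφ/2)+cosφ1·cosφ2·sin²(Δλ/2)=0.3522826061; c=2·atan2(√a, √(1-a))=1.270885738; dist=6371·c=8096.813 ≈ 8096.8 km; running total=8096.8 km
Leg 1 bearing: y=sinΔλ·cosφ2=-0.40023630, x=cosφ1·sinφ2-sinφ1·cosφ2·cosΔλ=0.86748440; θ=atan2(y, x)=-24.7675° <0 so +360° → 335.2325° ≈ 335.2°
Leg 2: φ1=0.7053172, φ2=-0.5916544, Δφ=-1.2969716, Δλ=0.3856148 rad; a=sin²(Δφ/2)+cosφ1·cosφ2·sin²(Δλ/2)=0.3879962230; c=2·atan2(√a, √(1-a))=1.344871734; dist=6371·c=8568.178 ≈ 8568.2 km; running total=16665.0 km
Leg 2 bearing: y=sinΔλ·cosφ2=0.31219413, x=cosφ1·sinφ2-sinφ1·cosφ2·cosΔλ=-0.92323098; θ=atan2(y, x)=161.3168° ≈ 161.3°
Leg 3: φ1=-0.5916544, φ2=0.8530419, Δφ=1.4446963, Δλ=-0.2800171 rad; a=sin²(Δφ/2)+cosφ1·cosφ2·sin²(Δλ/2)=0.4477481390; c=2·atan2(√a, √(1-a))=1.466101449; dist=6371·c=9340.532 ≈ 9340.5 km; running total=26005.5 km
Leg 3 bearing: y=sinΔλ·cosφ2=-0.18176850, x=cosφ1·sinφ2-sinφ1·cosφ2·cosΔλ=0.97777256; θ=atan2(y, x)=-10.5311° <0 so +360° → 349.4689° ≈ 349.5°
Leg 4: φ1=0.8530419, φ2=-0.5846207, Δφ=-1.4376626, Δλ=-1.2754290 rad; a=sin²(Δφ/2)+cosφ1·cosφ2·sin²(Δλ/2)=0.6280357090; c=2·atan2(√a, √(1-a))=1.829752241; dist=6371·c=11657.352 ≈ 11657.4 km; running total=37662.9 km
Leg 4 bearing: y=sinΔλ·cosφ2=-0.79780873, x=cosφ1·sinφ2-sinφ1·cosφ2·cosΔλ=-0.54582841; θ=atan2(y, x)=-124.3784° <0 so +360° → 235.6216° ≈ 235.6°
Leg 5: φ1=-0.5846207, φ2=0.2570277, Δφ=0.8416484, Δλ=0.9285745 rad; a=sin²(Δφ/2)+cosφ1·cosφ2·sin²(Δλ/2)=0.3286010785; c=2·atan2(√a, √(1-a))=1.220902741; dist=6371·c=7778.371 ≈ 7778.4 km; running total=45441.3 km
Leg 5 bearing: y=sinΔλ·cosφ2=0.77446159, x=cosφ1·sinφ2-sinφ1·cosφ2·cosΔλ=0.53169435; θ=atan2(y, x)=55.5291° ≈ 55.5°
Leg 6: φ1=0.2570277, φ2=-0.0031695, Δφ=-0.2601972, Δλ=-1.0640103 rad; a=sin²(Δφ/2)+cosφ1·cosφ2·sin²(Δλ/2)=0.2656913991; c=2·atan2(√a, √(1-a))=1.083071511; dist=6371·c=6900.249 ≈ 6900.2 km; running total=52341.5 km
Leg 6 bearing: y=sinΔλ·cosφ2=-0.87430460, x=cosφ1·sinφ2-sinφ1·cosφ2·cosΔλ=-0.12644915; θ=atan2(y, x)=-98.2295° <0 so +360° → 261.7705° ≈ 261.8°

Leg 1: dist=8096.8 km, bearing=335.2°
Leg 2: dist=8568.2 km, bearing=161.3°
Leg 3: dist=9340.5 km, bearing=349.5°
Leg 4: dist=11657.4 km, bearing=235.6°
Leg 5: dist=7778.4 km, bearing=55.5°
Leg 6: dist=6900.2 km, bearing=261.8°
Total: 52341.5 km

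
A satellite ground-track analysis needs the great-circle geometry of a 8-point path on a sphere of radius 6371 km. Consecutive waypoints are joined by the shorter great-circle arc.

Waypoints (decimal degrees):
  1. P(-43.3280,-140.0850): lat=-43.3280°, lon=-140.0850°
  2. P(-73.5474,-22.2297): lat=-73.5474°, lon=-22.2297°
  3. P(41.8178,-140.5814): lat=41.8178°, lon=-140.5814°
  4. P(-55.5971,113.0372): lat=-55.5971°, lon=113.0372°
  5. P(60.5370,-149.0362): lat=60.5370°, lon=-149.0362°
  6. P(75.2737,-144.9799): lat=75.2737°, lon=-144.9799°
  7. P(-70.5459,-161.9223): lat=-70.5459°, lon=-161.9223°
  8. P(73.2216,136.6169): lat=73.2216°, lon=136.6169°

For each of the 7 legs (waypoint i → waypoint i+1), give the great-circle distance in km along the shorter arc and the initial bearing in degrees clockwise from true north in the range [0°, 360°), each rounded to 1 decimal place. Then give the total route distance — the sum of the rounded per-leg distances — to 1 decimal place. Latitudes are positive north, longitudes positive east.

Leg 1: dist=6206.7 km, bearing=162.4°
Leg 2: dist=15312.2 km, bearing=257.1°
Leg 3: dist=14675.7 km, bearing=226.8°
Leg 4: dist=15475.5 km, bearing=48.2°
Leg 5: dist=1646.5 km, bearing=4.0°
Leg 6: dist=16256.3 km, bearing=190.0°
Leg 7: dist=16563.9 km, bearing=330.5°
Total: 86136.8 km

Leg 1: φ1=-0.7562163, φ2=-1.2836443, Δφ=-0.5274280, Δλ=2.0569630 rad; a=sin²(Δφ/2)+cosφ1·cosφ2·sin²(Δλ/2)=0.2190928393; c=2·atan2(√a, √(1-a))=0.974218995; dist=6371·c=6206.749 ≈ 6206.7 km; running total=6206.7 km
Leg 1 bearing: y=sinΔλ·cosφ2=0.25040521, x=cosφ1·sinφ2-sinφ1·cosφ2·cosΔλ=-0.78845539; θ=atan2(y, x)=162.3807° ≈ 162.4°
Leg 2: φ1=-1.2836443, φ2=0.7298583, Δφ=2.0135026, Δλ=-2.0656268 rad; a=sin²(Δφ/2)+cosφ1·cosφ2·sin²(Δλ/2)=0.8698497643; c=2·atan2(√a, √(1-a))=2.403420068; dist=6371·c=15312.189 ≈ 15312.2 km; running total=21518.9 km
Leg 2 bearing: y=sinΔλ·cosφ2=-0.65587330, x=cosφ1·sinφ2-sinφ1·cosφ2·cosΔλ=-0.15058161; θ=atan2(y, x)=-102.9304° <0 so +360° → 257.0696° ≈ 257.1°
Leg 3: φ1=0.7298583, φ2=-0.9703524, Δφ=-1.7002107, Δλ=4.4264796 rad; a=sin²(Δφ/2)+cosφ1·cosφ2·sin²(Δλ/2)=0.8344475564; c=2·atan2(√a, √(1-a))=2.303517770; dist=6371·c=14675.712 ≈ 14675.7 km; running total=36194.6 km
Leg 3 bearing: y=sinΔλ·cosφ2=-0.54207256, x=cosφ1·sinφ2-sinφ1·cosφ2·cosΔλ=-0.50866164; θ=atan2(y, x)=-133.1787° <0 so +360° → 226.8213° ≈ 226.8°
Leg 4: φ1=-0.9703524, φ2=1.0565700, Δφ=2.0269224, Δλ=-4.5740437 rad; a=sin²(Δφ/2)+cosφ1·cosφ2·sin²(Δλ/2)=0.8783520108; c=2·atan2(√a, √(1-a))=2.429053033; dist=6371·c=15475.497 ≈ 15475.5 km; running total=51670.1 km
Leg 4 bearing: y=sinΔλ·cosφ2=0.48716194, x=cosφ1·sinφ2-sinφ1·cosφ2·cosΔλ=0.43597278; θ=atan2(y, x)=48.1739° ≈ 48.2°
Leg 5: φ1=1.0565700, φ2=1.3137739, Δφ=0.2572039, Δλ=0.0707958 rad; a=sin²(Δφ/2)+cosφ1·cosφ2·sin²(Δλ/2)=0.0166040945; c=2·atan2(√a, √(1-a))=0.258432318; dist=6371·c=1646.472 ≈ 1646.5 km; running total=53316.6 km
Leg 5 bearing: y=sinΔλ·cosφ2=0.01798140, x=cosφ1·sinφ2-sinφ1·cosφ2·cosΔλ=0.25493188; θ=atan2(y, x)=4.0346° ≈ 4.0°
Leg 6: φ1=1.3137739, φ2=-1.2312582, Δφ=-2.5450321, Δλ=-0.2957007 rad; a=sin²(Δφ/2)+cosφ1·cosφ2·sin²(Δλ/2)=0.9154736524; c=2·atan2(√a, √(1-a))=2.551604563; dist=6371·c=16256.273 ≈ 16256.3 km; running total=69572.9 km
Leg 6 bearing: y=sinΔλ·cosφ2=-0.09705462, x=cosφ1·sinφ2-sinφ1·cosφ2·cosΔλ=-0.54782020; θ=atan2(y, x)=-169.9534° <0 so +360° → 190.0466° ≈ 190.0°
Leg 7: φ1=-1.2312582, φ2=1.2779580, Δφ=2.5092162, Δλ=5.2104920 rad; a=sin²(Δφ/2)+cosφ1·cosφ2·sin²(Δλ/2)=0.9284172667; c=2·atan2(√a, √(1-a))=2.599894830; dist=6371·c=16563.930 ≈ 16563.9 km; running total=86136.8 km
Leg 7 bearing: y=sinΔλ·cosφ2=-0.25359461, x=cosφ1·sinφ2-sinφ1·cosφ2·cosΔλ=0.44891464; θ=atan2(y, x)=-29.4624° <0 so +360° → 330.5376° ≈ 330.5°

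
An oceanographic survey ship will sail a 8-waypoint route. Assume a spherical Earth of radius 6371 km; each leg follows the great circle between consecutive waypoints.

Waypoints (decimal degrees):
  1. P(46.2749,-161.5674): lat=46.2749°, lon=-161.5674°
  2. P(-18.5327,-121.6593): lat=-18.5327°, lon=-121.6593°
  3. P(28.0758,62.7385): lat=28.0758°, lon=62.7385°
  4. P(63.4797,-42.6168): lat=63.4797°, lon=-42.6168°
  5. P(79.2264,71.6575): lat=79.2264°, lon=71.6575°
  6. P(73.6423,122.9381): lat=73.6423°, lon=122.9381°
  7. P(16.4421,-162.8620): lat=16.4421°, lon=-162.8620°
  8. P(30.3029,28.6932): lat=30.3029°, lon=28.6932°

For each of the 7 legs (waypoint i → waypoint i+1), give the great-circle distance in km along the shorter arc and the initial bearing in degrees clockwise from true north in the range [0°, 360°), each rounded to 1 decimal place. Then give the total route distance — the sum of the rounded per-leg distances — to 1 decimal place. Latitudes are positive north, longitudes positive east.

Leg 1: dist=8245.8 km, bearing=140.8°
Leg 2: dist=18863.1 km, bearing=337.9°
Leg 3: dist=7953.9 km, bearing=333.0°
Leg 4: dist=3598.4 km, bearing=18.6°
Leg 5: dist=1412.0 km, bearing=88.4°
Leg 6: dist=7762.5 km, bearing=100.5°
Leg 7: dist=14672.0 km, bearing=346.6°
Total: 62507.7 km

Leg 1: φ1=0.8076494, φ2=-0.3234566, Δφ=-1.1311060, Δλ=0.6965277 rad; a=sin²(Δφ/2)+cosφ1·cosφ2·sin²(Δλ/2)=0.3634948412; c=2·atan2(√a, √(1-a))=1.294275486; dist=6371·c=8245.829 ≈ 8245.8 km; running total=8245.8 km
Leg 1 bearing: y=sinΔλ·cosφ2=0.60828842, x=cosφ1·sinφ2-sinφ1·cosφ2·cosΔλ=-0.74528556; θ=atan2(y, x)=140.7793° ≈ 140.8°
Leg 2: φ1=-0.3234566, φ2=0.4900152, Δφ=0.8134718, Δλ=3.2183487 rad; a=sin²(Δφ/2)+cosφ1·cosφ2·sin²(Δλ/2)=0.9918490255; c=2·atan2(√a, √(1-a))=2.960780957; dist=6371·c=18863.135 ≈ 18863.1 km; running total=27108.9 km
Leg 2 bearing: y=sinΔλ·cosφ2=-0.06765739, x=cosφ1·sinφ2-sinφ1·cosφ2·cosΔλ=0.16661519; θ=atan2(y, x)=-22.1006° <0 so +360° → 337.8994° ≈ 337.9°
Leg 3: φ1=0.4900152, φ2=1.1079298, Δφ=0.6179146, Δλ=-1.8387969 rad; a=sin²(Δφ/2)+cosφ1·cosφ2·sin²(Δλ/2)=0.3416041925; c=2·atan2(√a, √(1-a))=1.248451365; dist=6371·c=7953.884 ≈ 7953.9 km; running total=35062.8 km
Leg 3 bearing: y=sinΔλ·cosφ2=-0.43057530, x=cosφ1·sinφ2-sinφ1·cosφ2·cosΔλ=0.84513193; θ=atan2(y, x)=-26.9978° <0 so +360° → 333.0022° ≈ 333.0°
Leg 4: φ1=1.1079298, φ2=1.3827615, Δφ=0.2748318, Δλ=1.9944628 rad; a=sin²(Δφ/2)+cosφ1·cosφ2·sin²(Δλ/2)=0.0776545407; c=2·atan2(√a, √(1-a))=0.564808871; dist=6371·c=3598.397 ≈ 3598.4 km; running total=38661.2 km
Leg 4 bearing: y=sinΔλ·cosφ2=0.17040191, x=cosφ1·sinφ2-sinφ1·cosφ2·cosΔλ=0.50740560; θ=atan2(y, x)=18.5636° ≈ 18.6°
Leg 5: φ1=1.3827615, φ2=1.2853006, Δφ=-0.0974609, Δλ=0.8950153 rad; a=sin²(Δφ/2)+cosφ1·cosφ2·sin²(Δλ/2)=0.0122304335; c=2·atan2(√a, √(1-a))=0.221635940; dist=6371·c=1412.043 ≈ 1412.0 km; running total=40073.2 km
Leg 5 bearing: y=sinΔλ·cosφ2=0.21973543, x=cosφ1·sinφ2-sinφ1·cosφ2·cosΔλ=0.00630390; θ=atan2(y, x)=88.3567° ≈ 88.4°
Leg 6: φ1=1.2853006, φ2=0.2869688, Δφ=-0.9983318, Δλ=-4.9881527 rad; a=sin²(Δφ/2)+cosφ1·cosφ2·sin²(Δλ/2)=0.3274315493; c=2·atan2(√a, √(1-a))=1.218411681; dist=6371·c=7762.501 ≈ 7762.5 km; running total=47835.7 km
Leg 6 bearing: y=sinΔλ·cosφ2=0.92286884, x=cosφ1·sinφ2-sinφ1·cosφ2·cosΔλ=-0.17086141; θ=atan2(y, x)=100.4891° ≈ 100.5°
Leg 7: φ1=0.2869688, φ2=0.5288854, Δφ=0.2419166, Δλ=3.3432689 rad; a=sin²(Δφ/2)+cosφ1·cosφ2·sin²(Δλ/2)=0.8342317509; c=2·atan2(√a, √(1-a))=2.302937297; dist=6371·c=14672.014 ≈ 14672.0 km; running total=62507.7 km
Leg 7 bearing: y=sinΔλ·cosφ2=-0.17294331, x=cosφ1·sinφ2-sinφ1·cosφ2·cosΔλ=0.72335825; θ=atan2(y, x)=-13.4461° <0 so +360° → 346.5539° ≈ 346.6°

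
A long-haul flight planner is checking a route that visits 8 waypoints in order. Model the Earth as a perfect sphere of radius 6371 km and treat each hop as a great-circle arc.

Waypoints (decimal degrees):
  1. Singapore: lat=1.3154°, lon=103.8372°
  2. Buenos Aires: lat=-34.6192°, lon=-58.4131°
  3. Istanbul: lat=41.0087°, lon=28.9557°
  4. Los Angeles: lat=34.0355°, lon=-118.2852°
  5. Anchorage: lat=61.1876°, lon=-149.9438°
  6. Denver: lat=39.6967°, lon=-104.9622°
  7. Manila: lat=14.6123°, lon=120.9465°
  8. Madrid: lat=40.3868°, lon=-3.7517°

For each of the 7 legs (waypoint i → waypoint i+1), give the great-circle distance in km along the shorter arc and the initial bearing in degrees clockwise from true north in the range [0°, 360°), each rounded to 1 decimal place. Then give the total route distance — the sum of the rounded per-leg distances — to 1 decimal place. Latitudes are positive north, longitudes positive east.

Leg 1: φ1=0.0229581, φ2=-0.6042190, Δφ=-0.6271771, Δλ=-2.8318019 rad; a=sin²(Δφ/2)+cosφ1·cosφ2·sin²(Δλ/2)=0.8983034480; c=2·atan2(√a, √(1-a))=2.492457503; dist=6371·c=15879.447 ≈ 15879.4 km; running total=15879.4 km
Leg 1 bearing: y=sinΔλ·cosφ2=-0.25088276, x=cosφ1·sinφ2-sinφ1·cosφ2·cosΔλ=-0.54997754; θ=atan2(y, x)=-155.4790° <0 so +360° → 204.5210° ≈ 204.5°
Leg 2: φ1=-0.6042190, φ2=0.7157368, Δφ=1.3199559, Δλ=1.5248732 rad; a=sin²(Δφ/2)+cosφ1·cosφ2·sin²(Δλ/2)=0.6721383430; c=2·atan2(√a, √(1-a))=1.922264592; dist=6371·c=12246.748 ≈ 12246.7 km; running total=28126.1 km
Leg 2 bearing: y=sinΔλ·cosφ2=0.75381438, x=cosφ1·sinφ2-sinφ1·cosφ2·cosΔλ=0.55967619; θ=atan2(y, x)=53.4076° ≈ 53.4°
Leg 3: φ1=0.7157368, φ2=0.5940315, Δφ=-0.1217053, Δλ=-2.5698385 rad; a=sin²(Δφ/2)+cosφ1·cosφ2·sin²(Δλ/2)=0.5793078341; c=2·atan2(√a, √(1-a))=1.730084740; dist=6371·c=11022.370 ≈ 11022.4 km; running total=39148.5 km
Leg 3 bearing: y=sinΔλ·cosφ2=-0.44841133, x=cosφ1·sinφ2-sinφ1·cosφ2·cosΔλ=0.87964103; θ=atan2(y, x)=-27.0110° <0 so +360° → 332.9890° ≈ 333.0°
Leg 4: φ1=0.5940315, φ2=1.0679251, Δφ=0.4738935, Δλ=-0.5525468 rad; a=sin²(Δφ/2)+cosφ1·cosφ2·sin²(Δλ/2)=0.0848168061; c=2·atan2(√a, √(1-a))=0.591031434; dist=6371·c=3765.461 ≈ 3765.5 km; running total=42914.0 km
Leg 4 bearing: y=sinΔλ·cosφ2=-0.25295120, x=cosφ1·sinφ2-sinφ1·cosφ2·cosΔλ=0.49649507; θ=atan2(y, x)=-26.9976° <0 so +360° → 333.0024° ≈ 333.0°
Leg 5: φ1=1.0679251, φ2=0.6928381, Δφ=-0.3750870, Δλ=0.7850770 rad; a=sin²(Δφ/2)+cosφ1·cosφ2·sin²(Δλ/2)=0.0890260405; c=2·atan2(√a, √(1-a))=0.605973674; dist=6371·c=3860.658 ≈ 3860.7 km; running total=46774.7 km
Leg 5 bearing: y=sinΔλ·cosφ2=0.54389890, x=cosφ1·sinφ2-sinφ1·cosφ2·cosΔλ=-0.16904319; θ=atan2(y, x)=107.2652° ≈ 107.3°
Leg 6: φ1=0.6928381, φ2=0.2550327, Δφ=-0.4378054, Δλ=3.9428506 rad; a=sin²(Δφ/2)+cosφ1·cosφ2·sin²(Δλ/2)=0.6784623199; c=2·atan2(√a, √(1-a))=1.935769934; dist=6371·c=12332.790 ≈ 12332.8 km; running total=59107.5 km
Leg 6 bearing: y=sinΔλ·cosφ2=-0.69500077, x=cosφ1·sinφ2-sinφ1·cosφ2·cosΔλ=0.62416242; θ=atan2(y, x)=-48.0738° <0 so +360° → 311.9262° ≈ 311.9°
Leg 7: φ1=0.2550327, φ2=0.7048826, Δφ=0.4498499, Δλ=-2.1763942 rad; a=sin²(Δφ/2)+cosφ1·cosφ2·sin²(Δλ/2)=0.6280536877; c=2·atan2(√a, √(1-a))=1.829789439; dist=6371·c=11657.589 ≈ 11657.6 km; running total=70765.1 km
Leg 7 bearing: y=sinΔλ·cosφ2=-0.62623055, x=cosφ1·sinφ2-sinφ1·cosφ2·cosΔλ=0.73637240; θ=atan2(y, x)=-40.3787° <0 so +360° → 319.6213° ≈ 319.6°

Leg 1: dist=15879.4 km, bearing=204.5°
Leg 2: dist=12246.7 km, bearing=53.4°
Leg 3: dist=11022.4 km, bearing=333.0°
Leg 4: dist=3765.5 km, bearing=333.0°
Leg 5: dist=3860.7 km, bearing=107.3°
Leg 6: dist=12332.8 km, bearing=311.9°
Leg 7: dist=11657.6 km, bearing=319.6°
Total: 70765.1 km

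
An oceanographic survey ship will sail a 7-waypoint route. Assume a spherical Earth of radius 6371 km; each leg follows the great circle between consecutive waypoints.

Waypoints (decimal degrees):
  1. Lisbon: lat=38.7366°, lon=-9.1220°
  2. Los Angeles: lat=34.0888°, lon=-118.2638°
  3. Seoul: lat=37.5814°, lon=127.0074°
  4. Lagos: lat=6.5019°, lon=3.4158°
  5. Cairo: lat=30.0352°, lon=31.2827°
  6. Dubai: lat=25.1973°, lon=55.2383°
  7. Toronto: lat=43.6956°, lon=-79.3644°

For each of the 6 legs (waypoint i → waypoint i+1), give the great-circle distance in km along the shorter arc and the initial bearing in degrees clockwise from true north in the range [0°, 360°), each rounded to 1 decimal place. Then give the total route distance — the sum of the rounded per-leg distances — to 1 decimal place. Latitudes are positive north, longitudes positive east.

Leg 1: dist=9119.8 km, bearing=307.8°
Leg 2: dist=9578.6 km, bearing=313.8°
Leg 3: dist=12398.8 km, bearing=297.2°
Leg 4: dist=3914.8 km, bearing=44.6°
Leg 5: dist=2415.9 km, bearing=97.0°
Leg 6: dist=11065.4 km, bearing=328.5°
Total: 48493.3 km

Leg 1: φ1=0.6760812, φ2=0.5949618, Δφ=-0.0811194, Δλ=-1.9048838 rad; a=sin²(Δφ/2)+cosφ1·cosφ2·sin²(Δλ/2)=0.4305569369; c=2·atan2(√a, √(1-a))=1.431459776; dist=6371·c=9119.830 ≈ 9119.8 km; running total=9119.8 km
Leg 1 bearing: y=sinΔλ·cosφ2=-0.78238035, x=cosφ1·sinφ2-sinφ1·cosφ2·cosΔλ=0.60711748; θ=atan2(y, x)=-52.1890° <0 so +360° → 307.8110° ≈ 307.8°
Leg 2: φ1=0.5949618, φ2=0.6559192, Δφ=0.0609574, Δλ=4.2807900 rad; a=sin²(Δφ/2)+cosφ1·cosφ2·sin²(Δλ/2)=0.4663618251; c=2·atan2(√a, √(1-a))=1.503469123; dist=6371·c=9578.602 ≈ 9578.6 km; running total=18698.4 km
Leg 2 bearing: y=sinΔλ·cosφ2=-0.71981498, x=cosφ1·sinφ2-sinφ1·cosφ2·cosΔλ=0.69089817; θ=atan2(y, x)=-46.1743° <0 so +360° → 313.8257° ≈ 313.8°
Leg 3: φ1=0.6559192, φ2=0.1134796, Δφ=-0.5424396, Δλ=-2.1570803 rad; a=sin²(Δφ/2)+cosφ1·cosφ2·sin²(Δλ/2)=0.6832888553; c=2·atan2(√a, √(1-a))=1.946124321; dist=6371·c=12398.758 ≈ 12398.8 km; running total=31097.2 km
Leg 3 bearing: y=sinΔλ·cosφ2=-0.82764458, x=cosφ1·sinφ2-sinφ1·cosφ2·cosΔλ=0.42500028; θ=atan2(y, x)=-62.8192° <0 so +360° → 297.1808° ≈ 297.2°
Leg 4: φ1=0.1134796, φ2=0.5242131, Δφ=0.4107336, Δλ=0.4863692 rad; a=sin²(Δφ/2)+cosφ1·cosφ2·sin²(Δλ/2)=0.0914592071; c=2·atan2(√a, √(1-a))=0.614465723; dist=6371·c=3914.761 ≈ 3914.8 km; running total=35012.0 km
Leg 4 bearing: y=sinΔλ·cosφ2=0.40465323, x=cosφ1·sinφ2-sinφ1·cosφ2·cosΔλ=0.41065003; θ=atan2(y, x)=44.5786° ≈ 44.6°
Leg 5: φ1=0.5242131, φ2=0.4397758, Δφ=-0.0844373, Δλ=0.4181041 rad; a=sin²(Δφ/2)+cosφ1·cosφ2·sin²(Δλ/2)=0.0355197695; c=2·atan2(√a, √(1-a))=0.379201658; dist=6371·c=2415.894 ≈ 2415.9 km; running total=37427.9 km
Leg 5 bearing: y=sinΔλ·cosφ2=0.36739380, x=cosφ1·sinφ2-sinφ1·cosφ2·cosΔλ=-0.04532393; θ=atan2(y, x)=97.0328° ≈ 97.0°
Leg 6: φ1=0.4397758, φ2=0.7626321, Δφ=0.3228562, Δλ=-2.3492603 rad; a=sin²(Δφ/2)+cosφ1·cosφ2·sin²(Δλ/2)=0.5826380599; c=2·atan2(√a, √(1-a))=1.736834302; dist=6371·c=11065.371 ≈ 11065.4 km; running total=48493.3 km
Leg 6 bearing: y=sinΔλ·cosφ2=-0.51478529, x=cosφ1·sinφ2-sinφ1·cosφ2·cosΔλ=0.84123713; θ=atan2(y, x)=-31.4641° <0 so +360° → 328.5359° ≈ 328.5°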